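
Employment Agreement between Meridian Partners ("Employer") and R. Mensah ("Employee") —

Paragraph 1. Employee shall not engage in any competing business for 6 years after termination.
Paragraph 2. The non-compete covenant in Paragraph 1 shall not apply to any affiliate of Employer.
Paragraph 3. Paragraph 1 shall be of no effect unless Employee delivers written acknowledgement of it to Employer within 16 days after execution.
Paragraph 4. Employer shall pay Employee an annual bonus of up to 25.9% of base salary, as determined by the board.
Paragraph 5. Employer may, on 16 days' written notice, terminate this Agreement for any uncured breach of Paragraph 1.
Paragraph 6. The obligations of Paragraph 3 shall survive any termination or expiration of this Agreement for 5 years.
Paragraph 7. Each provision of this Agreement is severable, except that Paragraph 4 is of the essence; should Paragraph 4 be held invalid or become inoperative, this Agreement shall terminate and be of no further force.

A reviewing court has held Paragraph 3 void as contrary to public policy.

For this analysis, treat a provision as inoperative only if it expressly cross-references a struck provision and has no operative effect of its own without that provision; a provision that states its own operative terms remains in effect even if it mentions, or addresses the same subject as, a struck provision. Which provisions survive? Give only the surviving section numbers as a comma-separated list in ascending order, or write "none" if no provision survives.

1, 2, 4, 5, 7

Paragraph 3 is struck. Paragraph 6 has no operative effect of its own apart from Paragraph 3 and is therefore inoperative. Paragraph 7 makes Paragraph 4 an essential term, but Paragraph 4 is unaffected, so the severability proviso in Paragraph 7 preserves the remaining provisions. Paragraph 1, Paragraph 2, Paragraph 4, Paragraph 5, and Paragraph 7 remain in effect.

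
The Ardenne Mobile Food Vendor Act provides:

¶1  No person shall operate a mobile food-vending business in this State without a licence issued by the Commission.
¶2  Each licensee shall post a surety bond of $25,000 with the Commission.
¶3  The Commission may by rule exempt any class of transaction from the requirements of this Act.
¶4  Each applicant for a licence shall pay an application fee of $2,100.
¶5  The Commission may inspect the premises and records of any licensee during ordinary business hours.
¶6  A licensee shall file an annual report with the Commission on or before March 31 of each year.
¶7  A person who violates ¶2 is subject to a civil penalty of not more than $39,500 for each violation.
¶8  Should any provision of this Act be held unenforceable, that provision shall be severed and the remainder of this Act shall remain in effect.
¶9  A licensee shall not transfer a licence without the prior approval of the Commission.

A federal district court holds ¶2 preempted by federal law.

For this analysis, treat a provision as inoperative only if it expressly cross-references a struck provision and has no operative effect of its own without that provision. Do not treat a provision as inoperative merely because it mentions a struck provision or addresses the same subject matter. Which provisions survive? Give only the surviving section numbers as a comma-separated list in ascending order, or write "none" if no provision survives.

1, 3, 4, 5, 6, 8, 9

¶2 is struck. ¶7 has no operative effect of its own apart from ¶2 and is therefore inoperative. Under the severability clause in ¶8, the remaining provisions continue in force. ¶1, ¶3, ¶4, ¶5, ¶6, ¶8, and ¶9 remain in effect.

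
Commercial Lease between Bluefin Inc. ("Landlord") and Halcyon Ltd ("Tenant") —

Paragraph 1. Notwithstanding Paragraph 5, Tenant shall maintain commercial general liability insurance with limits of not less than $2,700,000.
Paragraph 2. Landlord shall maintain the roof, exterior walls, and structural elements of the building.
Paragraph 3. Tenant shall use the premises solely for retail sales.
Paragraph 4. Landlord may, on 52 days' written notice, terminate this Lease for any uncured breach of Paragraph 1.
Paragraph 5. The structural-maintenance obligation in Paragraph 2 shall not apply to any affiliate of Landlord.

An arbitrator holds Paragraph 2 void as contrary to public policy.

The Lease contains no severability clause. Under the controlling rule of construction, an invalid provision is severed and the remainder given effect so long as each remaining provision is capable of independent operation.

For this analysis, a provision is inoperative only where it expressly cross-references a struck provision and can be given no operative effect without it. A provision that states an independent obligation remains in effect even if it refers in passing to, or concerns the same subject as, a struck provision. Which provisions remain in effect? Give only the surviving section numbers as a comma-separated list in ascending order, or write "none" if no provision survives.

1, 3, 4

Paragraph 2 is struck. Paragraph 5 has no operative effect of its own apart from Paragraph 2 and is therefore inoperative. Although Paragraph 1 refers to Paragraph 5, its operative terms do not depend on Paragraph 5, so it remains in effect. With no severability clause, the stated default rule severs what cannot stand and enforces each remaining provision that can operate on its own. Paragraph 1, Paragraph 3, and Paragraph 4 remain in effect.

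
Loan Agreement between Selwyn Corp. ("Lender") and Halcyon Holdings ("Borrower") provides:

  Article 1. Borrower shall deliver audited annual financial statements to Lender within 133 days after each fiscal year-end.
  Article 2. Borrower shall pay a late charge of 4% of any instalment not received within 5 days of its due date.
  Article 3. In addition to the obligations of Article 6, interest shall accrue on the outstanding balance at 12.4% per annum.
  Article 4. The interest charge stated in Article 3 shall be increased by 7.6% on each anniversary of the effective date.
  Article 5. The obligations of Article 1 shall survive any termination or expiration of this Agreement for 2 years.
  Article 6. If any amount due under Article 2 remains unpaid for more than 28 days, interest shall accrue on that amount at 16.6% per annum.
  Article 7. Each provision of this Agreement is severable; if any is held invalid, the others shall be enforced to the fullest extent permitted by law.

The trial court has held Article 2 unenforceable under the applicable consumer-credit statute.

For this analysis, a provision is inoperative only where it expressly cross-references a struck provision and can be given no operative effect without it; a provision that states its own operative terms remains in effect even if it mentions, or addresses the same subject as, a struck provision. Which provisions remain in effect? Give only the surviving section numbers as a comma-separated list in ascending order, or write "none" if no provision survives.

Article 2 is struck. Article 6 has no operative effect of its own apart from Article 2 and is therefore inoperative. Article 3 mentions Article 6 but its own obligation stands independently of Article 6, so Article 3 is not affected. Under the severability clause in Article 7, the remaining provisions continue in force. That leaves Article 1, Article 3, Article 4, Article 5, and Article 7 in effect.

1, 3, 4, 5, 7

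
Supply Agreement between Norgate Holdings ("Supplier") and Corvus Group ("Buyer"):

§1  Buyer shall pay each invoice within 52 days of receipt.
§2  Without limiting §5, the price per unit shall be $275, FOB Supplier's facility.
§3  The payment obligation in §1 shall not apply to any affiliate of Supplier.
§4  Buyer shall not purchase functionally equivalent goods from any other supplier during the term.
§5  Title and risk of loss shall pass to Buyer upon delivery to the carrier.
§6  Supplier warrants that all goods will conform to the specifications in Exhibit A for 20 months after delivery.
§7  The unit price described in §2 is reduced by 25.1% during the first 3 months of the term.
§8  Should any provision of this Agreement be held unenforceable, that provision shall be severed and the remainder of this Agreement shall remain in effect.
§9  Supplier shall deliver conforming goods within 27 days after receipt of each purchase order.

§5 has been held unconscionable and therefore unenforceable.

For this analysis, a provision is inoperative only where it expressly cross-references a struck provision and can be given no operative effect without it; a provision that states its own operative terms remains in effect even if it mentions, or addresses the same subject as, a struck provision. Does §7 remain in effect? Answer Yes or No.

§5 is struck. §2 mentions §5 but its own obligation stands independently of §5, so §2 is not affected. No other provision's operative terms depend on §5. §8 is a severability clause and preserves every provision that can still be given independent effect. §1, §2, §3, §4, §6, §7, §8, and §9 remain in effect. §7 is among the surviving provisions, so the answer is yes.

Yes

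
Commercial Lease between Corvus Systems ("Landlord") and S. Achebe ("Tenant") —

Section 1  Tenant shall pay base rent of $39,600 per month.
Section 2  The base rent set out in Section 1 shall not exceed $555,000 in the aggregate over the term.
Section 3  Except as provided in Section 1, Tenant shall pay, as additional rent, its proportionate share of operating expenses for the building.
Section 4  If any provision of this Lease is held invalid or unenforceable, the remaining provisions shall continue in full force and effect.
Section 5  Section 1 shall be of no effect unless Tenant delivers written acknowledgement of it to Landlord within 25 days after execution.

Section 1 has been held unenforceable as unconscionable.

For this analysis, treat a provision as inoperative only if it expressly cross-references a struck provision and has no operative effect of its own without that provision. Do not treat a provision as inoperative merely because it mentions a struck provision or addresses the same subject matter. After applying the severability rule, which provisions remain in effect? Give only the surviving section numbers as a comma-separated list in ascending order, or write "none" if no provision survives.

Section 1 is struck. Section 2 has no operative effect of its own apart from Section 1 and is therefore inoperative. Section 5 has no operative effect of its own apart from Section 1 and is therefore inoperative. Section 3 mentions Section 1 but its own obligation stands independently of Section 1, so Section 3 is not affected. Section 4 is a severability clause and preserves every provision that can still be given independent effect. Section 3 and Section 4 remain in effect.

3, 4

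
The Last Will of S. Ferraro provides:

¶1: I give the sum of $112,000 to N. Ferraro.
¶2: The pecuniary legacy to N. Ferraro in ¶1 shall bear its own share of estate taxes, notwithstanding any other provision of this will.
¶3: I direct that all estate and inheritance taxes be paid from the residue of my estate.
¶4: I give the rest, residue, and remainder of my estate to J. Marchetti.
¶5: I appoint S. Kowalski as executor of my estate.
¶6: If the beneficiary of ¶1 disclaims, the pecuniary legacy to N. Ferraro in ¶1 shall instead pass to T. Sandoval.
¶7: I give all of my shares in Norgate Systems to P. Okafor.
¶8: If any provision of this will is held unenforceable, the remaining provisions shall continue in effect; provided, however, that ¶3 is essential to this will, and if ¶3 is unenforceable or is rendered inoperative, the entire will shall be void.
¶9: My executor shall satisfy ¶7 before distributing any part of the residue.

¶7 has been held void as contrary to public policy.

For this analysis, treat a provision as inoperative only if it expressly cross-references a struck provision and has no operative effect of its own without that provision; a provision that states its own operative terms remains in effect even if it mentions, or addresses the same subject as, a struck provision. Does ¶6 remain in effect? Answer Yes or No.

¶7 is struck. The only function of ¶9 is the priority direction for ¶7, so it cannot stand once ¶7 is removed. ¶8 makes ¶3 an essential term, but ¶3 is unaffected, so the severability proviso in ¶8 preserves the remaining provisions. ¶1, ¶2, ¶3, ¶4, ¶5, ¶6, and ¶8 remain in effect. ¶6 is among the surviving provisions, so the answer is yes.

Yes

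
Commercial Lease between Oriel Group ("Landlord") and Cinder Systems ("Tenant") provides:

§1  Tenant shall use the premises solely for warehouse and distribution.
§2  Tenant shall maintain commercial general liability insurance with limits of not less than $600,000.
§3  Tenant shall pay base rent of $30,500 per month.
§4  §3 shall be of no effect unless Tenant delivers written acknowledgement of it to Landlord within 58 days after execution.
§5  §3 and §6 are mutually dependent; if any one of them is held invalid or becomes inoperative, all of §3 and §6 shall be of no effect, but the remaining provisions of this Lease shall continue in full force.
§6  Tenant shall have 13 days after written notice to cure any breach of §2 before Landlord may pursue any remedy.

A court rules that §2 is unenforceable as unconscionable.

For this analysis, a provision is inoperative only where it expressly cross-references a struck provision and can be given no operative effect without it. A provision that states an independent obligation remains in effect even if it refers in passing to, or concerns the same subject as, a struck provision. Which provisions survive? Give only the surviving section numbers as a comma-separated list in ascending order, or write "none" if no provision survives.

§2 is struck. §6 operates only by reference to §2, so it falls with §2. §5 declares §3 and §6 mutually dependent; since one of them has fallen, all of them are of no effect. That brings down §3 as well. §4 in turn depends solely on a provision now struck and likewise falls. The remainder continues in force under §5. The provisions still in force are §1 and §5.

1, 5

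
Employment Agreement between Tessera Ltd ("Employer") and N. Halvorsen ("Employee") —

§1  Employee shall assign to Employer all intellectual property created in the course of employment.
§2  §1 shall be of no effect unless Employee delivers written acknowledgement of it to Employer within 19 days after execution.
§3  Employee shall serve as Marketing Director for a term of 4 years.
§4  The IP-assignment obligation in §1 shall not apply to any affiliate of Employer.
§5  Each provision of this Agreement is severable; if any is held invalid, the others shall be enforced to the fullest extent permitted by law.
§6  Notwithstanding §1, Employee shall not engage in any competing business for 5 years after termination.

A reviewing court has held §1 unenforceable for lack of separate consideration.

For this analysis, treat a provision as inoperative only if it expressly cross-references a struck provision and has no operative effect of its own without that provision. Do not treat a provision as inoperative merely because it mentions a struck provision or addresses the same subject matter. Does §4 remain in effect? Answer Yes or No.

§1 is struck. §2 has no operative effect of its own apart from §1 and is therefore inoperative. §4 operates only by reference to §1, so it falls with §1. Although §6 refers to §1, its operative terms do not depend on §1, so it remains in effect. §5 is a severability clause and preserves every provision that can still be given independent effect. §3, §5, and §6 remain in effect. §4 is among the inoperative provisions, so the answer is no.

No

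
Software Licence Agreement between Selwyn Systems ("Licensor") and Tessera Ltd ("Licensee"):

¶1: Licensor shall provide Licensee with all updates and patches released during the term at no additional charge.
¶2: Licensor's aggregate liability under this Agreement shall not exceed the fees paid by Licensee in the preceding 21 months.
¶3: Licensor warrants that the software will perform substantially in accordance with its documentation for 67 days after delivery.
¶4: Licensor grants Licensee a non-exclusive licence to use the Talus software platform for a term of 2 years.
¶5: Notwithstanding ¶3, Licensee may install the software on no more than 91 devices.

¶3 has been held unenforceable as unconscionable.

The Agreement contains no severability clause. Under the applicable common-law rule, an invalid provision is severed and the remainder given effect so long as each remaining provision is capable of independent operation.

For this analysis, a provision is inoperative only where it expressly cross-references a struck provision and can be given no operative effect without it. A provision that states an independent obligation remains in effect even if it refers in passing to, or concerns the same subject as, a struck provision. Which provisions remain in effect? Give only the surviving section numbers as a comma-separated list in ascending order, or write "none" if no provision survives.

1, 2, 4, 5

¶3 is struck. Although ¶5 refers to ¶3, its operative terms do not depend on ¶3, so it remains in effect. No other provision's operative terms depend on ¶3. Under the stated default rule, only provisions that cannot operate independently fall away; the rest are enforced. The provisions still in force are ¶1, ¶2, ¶4, and ¶5.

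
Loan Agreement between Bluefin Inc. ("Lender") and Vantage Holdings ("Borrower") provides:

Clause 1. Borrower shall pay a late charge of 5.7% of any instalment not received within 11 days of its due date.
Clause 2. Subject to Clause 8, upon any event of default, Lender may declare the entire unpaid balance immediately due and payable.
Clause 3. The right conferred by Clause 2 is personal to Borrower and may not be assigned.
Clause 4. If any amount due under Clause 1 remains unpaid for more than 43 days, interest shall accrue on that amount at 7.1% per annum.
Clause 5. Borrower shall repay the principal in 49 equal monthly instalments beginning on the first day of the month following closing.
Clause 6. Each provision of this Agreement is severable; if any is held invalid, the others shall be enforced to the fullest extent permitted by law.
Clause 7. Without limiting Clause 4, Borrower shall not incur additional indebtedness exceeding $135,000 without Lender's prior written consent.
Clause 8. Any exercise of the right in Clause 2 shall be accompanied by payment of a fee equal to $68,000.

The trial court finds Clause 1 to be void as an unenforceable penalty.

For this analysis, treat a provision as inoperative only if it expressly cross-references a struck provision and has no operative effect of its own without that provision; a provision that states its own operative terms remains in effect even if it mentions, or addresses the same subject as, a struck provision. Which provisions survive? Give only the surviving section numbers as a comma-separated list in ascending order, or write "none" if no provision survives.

Clause 1 is struck. Clause 4 has no operative effect of its own apart from Clause 1 and is therefore inoperative. Although Clause 7 refers to Clause 4, its operative terms do not depend on Clause 4, so it remains in effect. Clause 6 is a severability clause and preserves every provision that can still be given independent effect. Clause 2, Clause 3, Clause 5, Clause 6, Clause 7, and Clause 8 remain in effect.

2, 3, 5, 6, 7, 8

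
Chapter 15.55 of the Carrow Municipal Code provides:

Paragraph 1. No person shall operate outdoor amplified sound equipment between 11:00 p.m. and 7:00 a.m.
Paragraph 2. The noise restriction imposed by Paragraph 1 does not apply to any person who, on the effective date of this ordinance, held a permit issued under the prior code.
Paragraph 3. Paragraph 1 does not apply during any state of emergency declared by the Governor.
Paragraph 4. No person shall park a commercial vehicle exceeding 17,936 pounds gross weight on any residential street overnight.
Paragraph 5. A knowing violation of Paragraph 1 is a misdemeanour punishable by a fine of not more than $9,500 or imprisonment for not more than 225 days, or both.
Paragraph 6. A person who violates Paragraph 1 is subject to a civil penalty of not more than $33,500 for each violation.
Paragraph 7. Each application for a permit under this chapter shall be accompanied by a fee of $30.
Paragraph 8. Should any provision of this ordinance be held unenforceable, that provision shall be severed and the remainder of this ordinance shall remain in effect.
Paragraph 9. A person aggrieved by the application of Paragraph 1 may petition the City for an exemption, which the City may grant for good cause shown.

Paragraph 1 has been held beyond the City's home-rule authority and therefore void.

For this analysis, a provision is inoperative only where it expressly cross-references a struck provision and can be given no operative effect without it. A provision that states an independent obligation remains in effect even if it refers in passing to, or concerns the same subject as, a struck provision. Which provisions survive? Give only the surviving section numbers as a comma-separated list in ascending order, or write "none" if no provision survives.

Paragraph 1 is struck. Paragraph 2 operates only by reference to Paragraph 1, so it falls with Paragraph 1. Paragraph 3 operates only by reference to Paragraph 1, so it falls with Paragraph 1. Paragraph 5 merely fixes the criminal penalty for violating Paragraph 1; with Paragraph 1 gone it has nothing to operate on and falls away. Paragraph 6 has no operative effect of its own apart from Paragraph 1 and is therefore inoperative. Paragraph 9 operates only by reference to Paragraph 1, so it falls with Paragraph 1. Paragraph 8 is a severability clause and preserves every provision that can still be given independent effect. The provisions still in force are Paragraph 4, Paragraph 7, and Paragraph 8.

4, 7, 8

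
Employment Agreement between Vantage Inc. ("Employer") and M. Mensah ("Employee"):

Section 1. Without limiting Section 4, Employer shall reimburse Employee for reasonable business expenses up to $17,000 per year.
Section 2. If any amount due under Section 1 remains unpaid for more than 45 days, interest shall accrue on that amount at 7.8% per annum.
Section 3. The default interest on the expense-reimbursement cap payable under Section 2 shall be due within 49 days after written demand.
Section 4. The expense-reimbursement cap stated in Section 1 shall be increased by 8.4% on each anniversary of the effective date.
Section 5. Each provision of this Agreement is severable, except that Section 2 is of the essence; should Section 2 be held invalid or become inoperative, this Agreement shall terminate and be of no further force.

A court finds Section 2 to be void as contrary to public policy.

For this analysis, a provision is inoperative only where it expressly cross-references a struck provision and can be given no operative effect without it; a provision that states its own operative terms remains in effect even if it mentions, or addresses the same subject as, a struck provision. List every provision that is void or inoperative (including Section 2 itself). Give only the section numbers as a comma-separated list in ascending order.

1, 2, 3, 4, 5

Section 2 is struck. Section 3 does nothing except set the payment deadline for the default interest on the expense-reimbursement cap by reference to Section 2; with Section 2 gone it has no independent effect and is inoperative. Section 5 makes Section 2 an essential term, and Section 2 is the provision held invalid; under Section 5, the entire Agreement is therefore void. No provision of the Agreement survives.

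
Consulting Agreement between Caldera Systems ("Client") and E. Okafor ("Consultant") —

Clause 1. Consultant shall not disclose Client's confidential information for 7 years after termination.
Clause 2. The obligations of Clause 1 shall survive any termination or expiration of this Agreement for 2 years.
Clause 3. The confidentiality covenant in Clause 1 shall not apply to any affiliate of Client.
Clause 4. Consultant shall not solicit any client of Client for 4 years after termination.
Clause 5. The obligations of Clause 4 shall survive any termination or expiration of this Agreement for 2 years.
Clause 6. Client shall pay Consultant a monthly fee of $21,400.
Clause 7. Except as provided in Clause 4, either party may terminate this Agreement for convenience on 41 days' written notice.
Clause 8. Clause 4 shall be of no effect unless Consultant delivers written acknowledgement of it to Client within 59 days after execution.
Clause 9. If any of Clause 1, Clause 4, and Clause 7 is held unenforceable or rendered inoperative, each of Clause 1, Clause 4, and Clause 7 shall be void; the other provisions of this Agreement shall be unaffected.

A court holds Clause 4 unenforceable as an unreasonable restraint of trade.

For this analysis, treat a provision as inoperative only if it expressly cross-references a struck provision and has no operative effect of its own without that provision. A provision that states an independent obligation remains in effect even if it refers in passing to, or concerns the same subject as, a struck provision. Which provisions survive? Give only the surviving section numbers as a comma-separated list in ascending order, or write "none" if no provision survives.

6, 9

Clause 4 is struck. Clause 5 merely fixes the survival period for Clause 4; with Clause 4 gone it has nothing to operate on and falls away. Clause 8 merely fixes the acknowledgement condition for Clause 4; with Clause 4 gone it has nothing to operate on and falls away. Clause 9 declares Clause 1, Clause 4, and Clause 7 mutually dependent; since one of them has fallen, all of them are of no effect. That brings down Clause 1 and Clause 7 as well. Clause 2 and Clause 3 in turn depend solely on a provision now struck and likewise fall. The remainder continues in force under Clause 9. The provisions still in force are Clause 6 and Clause 9.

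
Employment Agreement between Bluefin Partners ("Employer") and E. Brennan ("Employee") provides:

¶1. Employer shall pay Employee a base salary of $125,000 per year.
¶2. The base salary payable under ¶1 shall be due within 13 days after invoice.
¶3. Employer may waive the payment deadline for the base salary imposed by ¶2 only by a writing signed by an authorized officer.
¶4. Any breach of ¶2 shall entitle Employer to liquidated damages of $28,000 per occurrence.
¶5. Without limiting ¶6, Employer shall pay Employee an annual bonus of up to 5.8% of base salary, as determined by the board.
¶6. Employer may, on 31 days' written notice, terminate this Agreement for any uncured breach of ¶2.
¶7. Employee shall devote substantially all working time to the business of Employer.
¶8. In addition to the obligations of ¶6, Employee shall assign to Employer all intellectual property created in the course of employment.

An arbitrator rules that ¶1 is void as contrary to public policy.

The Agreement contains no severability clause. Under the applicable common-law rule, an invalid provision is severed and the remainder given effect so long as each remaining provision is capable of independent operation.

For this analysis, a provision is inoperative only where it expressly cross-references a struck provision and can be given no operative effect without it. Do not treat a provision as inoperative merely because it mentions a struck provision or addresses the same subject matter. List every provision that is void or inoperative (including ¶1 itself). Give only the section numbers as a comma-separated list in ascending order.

1, 2, 3, 4, 6

¶1 is struck. The whole of ¶2 is the payment deadline for the base salary, defined by reference to ¶1, so ¶2 cannot stand once ¶1 is removed. The only function of ¶3 is the waiver condition for ¶2, so it cannot stand once ¶2 is removed. ¶4 does nothing except set the liquidated-damages amount by reference to ¶2; with ¶2 gone it has no independent effect and is inoperative. ¶6 has no operative effect of its own apart from ¶2 and is therefore inoperative. ¶8 mentions ¶6 but its own obligation stands independently of ¶6, so ¶8 is not affected. ¶5 mentions ¶6 but its own obligation stands independently of ¶6, so ¶5 is not affected. Under the stated default rule, only provisions that cannot operate independently fall away; the rest are enforced. ¶5, ¶7, and ¶8 remain in effect.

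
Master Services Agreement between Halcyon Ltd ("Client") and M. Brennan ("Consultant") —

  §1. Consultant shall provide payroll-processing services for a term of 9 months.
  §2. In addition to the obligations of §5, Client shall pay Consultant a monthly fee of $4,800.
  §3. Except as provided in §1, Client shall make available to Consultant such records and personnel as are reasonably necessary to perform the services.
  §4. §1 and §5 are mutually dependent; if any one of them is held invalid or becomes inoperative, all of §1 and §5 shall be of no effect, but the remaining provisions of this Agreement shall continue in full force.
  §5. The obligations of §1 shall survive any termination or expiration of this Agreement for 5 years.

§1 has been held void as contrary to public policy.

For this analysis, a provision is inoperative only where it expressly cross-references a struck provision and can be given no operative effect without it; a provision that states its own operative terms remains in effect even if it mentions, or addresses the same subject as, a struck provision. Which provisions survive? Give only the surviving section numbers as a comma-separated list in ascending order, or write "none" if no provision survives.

2, 3, 4

§1 is struck. The only function of §5 is the survival period for §1, so it cannot stand once §1 is removed. §3 mentions §1 but its own obligation stands independently of §1, so §3 is not affected. Although §2 refers to §5, its operative terms do not depend on §5, so it remains in effect. §4 declares §1 and §5 mutually dependent; since one of them has fallen, all of them are of no effect. The remainder continues in force under §4. §2, §3, and §4 remain in effect.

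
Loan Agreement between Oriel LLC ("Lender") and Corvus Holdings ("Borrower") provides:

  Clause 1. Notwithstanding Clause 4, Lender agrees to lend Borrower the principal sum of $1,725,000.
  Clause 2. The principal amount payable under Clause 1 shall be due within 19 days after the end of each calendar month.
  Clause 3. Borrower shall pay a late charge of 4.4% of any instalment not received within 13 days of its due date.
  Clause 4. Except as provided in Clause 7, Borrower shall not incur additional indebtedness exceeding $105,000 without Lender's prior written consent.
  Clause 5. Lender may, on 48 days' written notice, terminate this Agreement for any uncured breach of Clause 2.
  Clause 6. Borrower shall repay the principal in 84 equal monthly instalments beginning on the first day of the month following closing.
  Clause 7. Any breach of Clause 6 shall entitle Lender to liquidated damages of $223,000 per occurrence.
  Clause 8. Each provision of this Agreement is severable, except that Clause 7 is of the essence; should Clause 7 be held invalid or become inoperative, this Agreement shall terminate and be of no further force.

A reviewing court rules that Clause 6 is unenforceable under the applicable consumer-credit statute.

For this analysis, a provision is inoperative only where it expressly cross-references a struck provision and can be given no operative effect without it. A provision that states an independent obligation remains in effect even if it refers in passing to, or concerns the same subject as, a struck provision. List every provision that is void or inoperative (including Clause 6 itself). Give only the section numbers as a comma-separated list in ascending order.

Clause 6 is struck. Clause 7 operates only by reference to Clause 6, so it falls with Clause 6. Clause 8 makes Clause 7 an essential term, and Clause 7 has been rendered inoperative by the cascade; under Clause 8, the entire Agreement is therefore void. No provision of the Agreement survives.

1, 2, 3, 4, 5, 6, 7, 8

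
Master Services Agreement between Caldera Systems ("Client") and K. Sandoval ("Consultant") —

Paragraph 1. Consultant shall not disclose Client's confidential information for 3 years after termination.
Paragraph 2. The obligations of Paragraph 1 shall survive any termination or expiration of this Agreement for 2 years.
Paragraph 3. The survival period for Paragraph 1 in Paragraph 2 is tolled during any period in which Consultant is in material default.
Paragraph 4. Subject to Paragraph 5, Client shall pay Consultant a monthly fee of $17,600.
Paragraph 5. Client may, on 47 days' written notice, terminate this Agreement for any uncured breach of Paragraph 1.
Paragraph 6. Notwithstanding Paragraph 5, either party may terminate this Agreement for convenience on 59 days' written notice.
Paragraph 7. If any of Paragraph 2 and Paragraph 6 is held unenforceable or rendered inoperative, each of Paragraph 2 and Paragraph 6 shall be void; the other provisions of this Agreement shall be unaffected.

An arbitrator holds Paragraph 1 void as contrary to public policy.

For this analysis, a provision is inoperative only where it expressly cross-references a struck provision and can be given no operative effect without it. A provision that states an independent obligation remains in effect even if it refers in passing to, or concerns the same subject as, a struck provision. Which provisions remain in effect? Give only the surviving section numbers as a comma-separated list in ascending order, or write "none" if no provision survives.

4, 7

Paragraph 1 is struck. The only function of Paragraph 2 is the survival period for Paragraph 1, so it cannot stand once Paragraph 1 is removed. The only function of Paragraph 5 is the termination right for breach of Paragraph 1, so it cannot stand once Paragraph 1 is removed. Paragraph 3 does nothing except set the tolling of the survival period for Paragraph 1 by reference to Paragraph 2; with Paragraph 2 gone it has no independent effect and is inoperative. Although Paragraph 4 refers to Paragraph 5, its operative terms do not depend on Paragraph 5, so it remains in effect. Paragraph 7 declares Paragraph 2 and Paragraph 6 mutually dependent; since one of them has fallen, all of them are of no effect. That brings down Paragraph 6 as well. The remainder continues in force under Paragraph 7. The provisions still in force are Paragraph 4 and Paragraph 7.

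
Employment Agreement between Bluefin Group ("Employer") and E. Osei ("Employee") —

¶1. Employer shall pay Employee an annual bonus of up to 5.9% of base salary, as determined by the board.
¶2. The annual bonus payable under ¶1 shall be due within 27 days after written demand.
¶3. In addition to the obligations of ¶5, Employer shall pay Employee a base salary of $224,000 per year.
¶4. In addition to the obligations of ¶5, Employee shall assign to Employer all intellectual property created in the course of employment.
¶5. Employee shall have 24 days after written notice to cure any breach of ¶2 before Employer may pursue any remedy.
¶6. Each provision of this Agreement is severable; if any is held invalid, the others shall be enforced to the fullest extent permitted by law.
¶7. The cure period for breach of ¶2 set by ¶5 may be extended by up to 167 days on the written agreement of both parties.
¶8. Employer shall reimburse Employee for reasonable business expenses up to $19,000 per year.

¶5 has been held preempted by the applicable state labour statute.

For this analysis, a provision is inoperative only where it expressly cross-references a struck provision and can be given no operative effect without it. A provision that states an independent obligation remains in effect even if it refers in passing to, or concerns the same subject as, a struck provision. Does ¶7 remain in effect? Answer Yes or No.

No

¶5 is struck. ¶7 has no operative effect of its own apart from ¶5 and is therefore inoperative. ¶4 mentions ¶5 but its own obligation stands independently of ¶5, so ¶4 is not affected. ¶3 mentions ¶5 but its own obligation stands independently of ¶5, so ¶3 is not affected. ¶6 is a severability clause and preserves every provision that can still be given independent effect. That leaves ¶1, ¶2, ¶3, ¶4, ¶6, and ¶8 in effect. ¶7 is among the inoperative provisions, so the answer is no.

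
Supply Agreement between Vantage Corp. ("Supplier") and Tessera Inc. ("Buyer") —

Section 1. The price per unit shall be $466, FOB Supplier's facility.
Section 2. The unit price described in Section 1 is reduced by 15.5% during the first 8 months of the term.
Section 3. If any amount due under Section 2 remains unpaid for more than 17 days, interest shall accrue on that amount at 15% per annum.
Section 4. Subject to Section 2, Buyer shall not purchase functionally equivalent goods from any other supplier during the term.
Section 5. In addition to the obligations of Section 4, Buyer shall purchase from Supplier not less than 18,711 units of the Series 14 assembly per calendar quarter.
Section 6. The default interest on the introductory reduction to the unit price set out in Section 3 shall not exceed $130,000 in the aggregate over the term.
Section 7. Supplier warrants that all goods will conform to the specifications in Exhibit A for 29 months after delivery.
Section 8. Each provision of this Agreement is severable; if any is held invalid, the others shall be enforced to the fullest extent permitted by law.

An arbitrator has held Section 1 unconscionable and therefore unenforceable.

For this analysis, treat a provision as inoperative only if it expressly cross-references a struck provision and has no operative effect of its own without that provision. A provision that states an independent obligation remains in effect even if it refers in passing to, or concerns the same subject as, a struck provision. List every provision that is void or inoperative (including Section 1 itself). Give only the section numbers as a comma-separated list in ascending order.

Section 1 is struck. Section 2 has no operative effect of its own apart from Section 1 and is therefore inoperative. Section 3 does nothing except set the default interest on the introductory reduction to the unit price by reference to Section 2; with Section 2 gone it has no independent effect and is inoperative. Section 6 does nothing except set the aggregate cap on the default interest on the introductory reduction to the unit price by reference to Section 3; with Section 3 gone it has no independent effect and is inoperative. Section 4 mentions Section 2 but its own obligation stands independently of Section 2, so Section 4 is not affected. Under the severability clause in Section 8, the remaining provisions continue in force. The provisions still in force are Section 4, Section 5, Section 7, and Section 8.

1, 2, 3, 6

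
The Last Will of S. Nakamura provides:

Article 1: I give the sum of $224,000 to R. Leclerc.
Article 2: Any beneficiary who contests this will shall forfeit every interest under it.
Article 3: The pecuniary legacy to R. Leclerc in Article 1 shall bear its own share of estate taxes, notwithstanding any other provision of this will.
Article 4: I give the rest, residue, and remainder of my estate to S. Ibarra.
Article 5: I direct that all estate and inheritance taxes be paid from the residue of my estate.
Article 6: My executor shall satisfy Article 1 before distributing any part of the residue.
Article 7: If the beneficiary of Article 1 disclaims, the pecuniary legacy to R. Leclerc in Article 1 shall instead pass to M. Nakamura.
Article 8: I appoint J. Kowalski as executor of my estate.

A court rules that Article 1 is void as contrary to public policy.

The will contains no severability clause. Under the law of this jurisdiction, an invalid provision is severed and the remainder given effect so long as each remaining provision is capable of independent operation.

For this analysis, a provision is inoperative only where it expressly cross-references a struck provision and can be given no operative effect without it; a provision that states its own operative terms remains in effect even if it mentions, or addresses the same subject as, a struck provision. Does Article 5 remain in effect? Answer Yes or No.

Article 1 is struck. Article 3 has no operative effect of its own apart from Article 1 and is therefore inoperative. The only function of Article 6 is the priority direction for Article 1, so it cannot stand once Article 1 is removed. Article 7 has no operative effect of its own apart from Article 1 and is therefore inoperative. Under the stated default rule, only provisions that cannot operate independently fall away; the rest are enforced. The provisions still in force are Article 2, Article 4, Article 5, and Article 8. Article 5 is among the surviving provisions, so the answer is yes.

Yes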